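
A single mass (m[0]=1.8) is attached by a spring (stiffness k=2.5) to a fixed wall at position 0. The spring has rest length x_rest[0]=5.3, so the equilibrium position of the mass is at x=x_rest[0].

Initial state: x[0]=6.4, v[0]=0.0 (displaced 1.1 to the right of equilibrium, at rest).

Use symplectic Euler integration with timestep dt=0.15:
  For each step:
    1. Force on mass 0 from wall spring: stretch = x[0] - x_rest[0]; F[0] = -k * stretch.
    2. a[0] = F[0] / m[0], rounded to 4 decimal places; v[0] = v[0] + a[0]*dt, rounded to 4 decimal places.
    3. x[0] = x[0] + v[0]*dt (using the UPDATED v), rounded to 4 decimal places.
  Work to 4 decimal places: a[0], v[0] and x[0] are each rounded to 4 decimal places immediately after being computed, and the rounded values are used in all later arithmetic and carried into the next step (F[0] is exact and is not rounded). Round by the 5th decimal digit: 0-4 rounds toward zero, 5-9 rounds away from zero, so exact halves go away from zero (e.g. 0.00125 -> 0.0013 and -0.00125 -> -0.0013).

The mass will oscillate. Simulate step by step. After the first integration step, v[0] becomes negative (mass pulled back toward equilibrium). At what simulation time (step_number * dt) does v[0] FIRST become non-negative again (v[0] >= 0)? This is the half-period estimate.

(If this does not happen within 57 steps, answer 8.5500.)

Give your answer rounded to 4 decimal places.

Answer: 2.7000

Derivation:
Step 0: x=[6.4000] v=[0.0000]
Step 1: x=[6.3656] v=[-0.2292]
Step 2: x=[6.2979] v=[-0.4512]
Step 3: x=[6.1990] v=[-0.6591]
Step 4: x=[6.0720] v=[-0.8464]
Step 5: x=[5.9209] v=[-1.0072]
Step 6: x=[5.7504] v=[-1.1366]
Step 7: x=[5.5658] v=[-1.2304]
Step 8: x=[5.3729] v=[-1.2858]
Step 9: x=[5.1778] v=[-1.3010]
Step 10: x=[4.9865] v=[-1.2755]
Step 11: x=[4.8050] v=[-1.2102]
Step 12: x=[4.6389] v=[-1.1071]
Step 13: x=[4.4935] v=[-0.9694]
Step 14: x=[4.3733] v=[-0.8014]
Step 15: x=[4.2821] v=[-0.6083]
Step 16: x=[4.2227] v=[-0.3962]
Step 17: x=[4.1969] v=[-0.1718]
Step 18: x=[4.2056] v=[0.0580]
First v>=0 after going negative at step 18, time=2.7000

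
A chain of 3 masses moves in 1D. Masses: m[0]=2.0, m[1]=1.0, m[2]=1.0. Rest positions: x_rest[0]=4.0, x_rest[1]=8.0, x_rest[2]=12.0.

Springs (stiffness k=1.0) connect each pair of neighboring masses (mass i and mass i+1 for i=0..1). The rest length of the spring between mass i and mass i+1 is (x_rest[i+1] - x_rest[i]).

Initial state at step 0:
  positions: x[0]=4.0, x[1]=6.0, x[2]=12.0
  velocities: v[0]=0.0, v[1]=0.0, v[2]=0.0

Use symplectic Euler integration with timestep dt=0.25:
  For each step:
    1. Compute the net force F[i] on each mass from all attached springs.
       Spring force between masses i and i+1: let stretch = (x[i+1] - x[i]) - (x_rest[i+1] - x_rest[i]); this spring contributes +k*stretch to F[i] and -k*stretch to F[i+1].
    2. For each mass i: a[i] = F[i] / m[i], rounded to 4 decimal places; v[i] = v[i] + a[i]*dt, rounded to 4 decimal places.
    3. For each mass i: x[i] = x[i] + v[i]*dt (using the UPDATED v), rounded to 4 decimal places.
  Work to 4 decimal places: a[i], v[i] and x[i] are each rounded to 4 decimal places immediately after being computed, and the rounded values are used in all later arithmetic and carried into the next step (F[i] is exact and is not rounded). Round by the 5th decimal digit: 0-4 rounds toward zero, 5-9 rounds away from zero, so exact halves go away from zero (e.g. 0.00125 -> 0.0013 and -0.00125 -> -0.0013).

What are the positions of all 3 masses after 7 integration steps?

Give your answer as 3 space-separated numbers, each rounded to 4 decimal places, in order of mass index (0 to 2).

Step 0: x=[4.0000 6.0000 12.0000] v=[0.0000 0.0000 0.0000]
Step 1: x=[3.9375 6.2500 11.8750] v=[-0.2500 1.0000 -0.5000]
Step 2: x=[3.8223 6.7070 11.6484] v=[-0.4610 1.8281 -0.9063]
Step 3: x=[3.6722 7.2926 11.3630] v=[-0.6004 2.3423 -1.1417]
Step 4: x=[3.5102 7.9063 11.0732] v=[-0.6479 2.4548 -1.1593]
Step 5: x=[3.3606 8.4432 10.8355] v=[-0.5984 2.1475 -0.9510]
Step 6: x=[3.2448 8.8119 10.6982] v=[-0.4631 1.4749 -0.5491]
Step 7: x=[3.1780 8.9506 10.6930] v=[-0.2672 0.5547 -0.0207]

Answer: 3.1780 8.9506 10.6930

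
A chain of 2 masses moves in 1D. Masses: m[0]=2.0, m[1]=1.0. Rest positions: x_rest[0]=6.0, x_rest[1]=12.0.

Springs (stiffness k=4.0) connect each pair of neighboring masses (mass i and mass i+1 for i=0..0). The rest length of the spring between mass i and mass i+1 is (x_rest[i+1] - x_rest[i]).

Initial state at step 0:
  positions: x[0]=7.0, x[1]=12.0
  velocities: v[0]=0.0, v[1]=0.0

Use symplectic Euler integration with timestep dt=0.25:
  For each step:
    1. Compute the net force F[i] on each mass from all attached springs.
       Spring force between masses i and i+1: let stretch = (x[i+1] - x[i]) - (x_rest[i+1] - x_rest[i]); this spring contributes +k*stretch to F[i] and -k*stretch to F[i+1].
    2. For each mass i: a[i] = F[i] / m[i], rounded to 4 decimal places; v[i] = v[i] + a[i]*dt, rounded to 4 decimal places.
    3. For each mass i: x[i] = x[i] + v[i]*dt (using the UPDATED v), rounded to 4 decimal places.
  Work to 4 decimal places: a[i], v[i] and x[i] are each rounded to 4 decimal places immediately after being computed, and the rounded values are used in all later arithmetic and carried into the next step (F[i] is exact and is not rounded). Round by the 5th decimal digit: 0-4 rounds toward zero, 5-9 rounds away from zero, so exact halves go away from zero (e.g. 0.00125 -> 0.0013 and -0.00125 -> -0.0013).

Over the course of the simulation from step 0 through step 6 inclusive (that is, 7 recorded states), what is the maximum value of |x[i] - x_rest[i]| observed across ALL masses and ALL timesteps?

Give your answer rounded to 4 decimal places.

Answer: 1.3394

Derivation:
Step 0: x=[7.0000 12.0000] v=[0.0000 0.0000]
Step 1: x=[6.8750 12.2500] v=[-0.5000 1.0000]
Step 2: x=[6.6719 12.6563] v=[-0.8125 1.6250]
Step 3: x=[6.4668 13.0665] v=[-0.8203 1.6406]
Step 4: x=[6.3367 13.3267] v=[-0.5205 1.0409]
Step 5: x=[6.3303 13.3394] v=[-0.0255 0.0509]
Step 6: x=[6.4501 13.0999] v=[0.4791 -0.9582]
Max displacement = 1.3394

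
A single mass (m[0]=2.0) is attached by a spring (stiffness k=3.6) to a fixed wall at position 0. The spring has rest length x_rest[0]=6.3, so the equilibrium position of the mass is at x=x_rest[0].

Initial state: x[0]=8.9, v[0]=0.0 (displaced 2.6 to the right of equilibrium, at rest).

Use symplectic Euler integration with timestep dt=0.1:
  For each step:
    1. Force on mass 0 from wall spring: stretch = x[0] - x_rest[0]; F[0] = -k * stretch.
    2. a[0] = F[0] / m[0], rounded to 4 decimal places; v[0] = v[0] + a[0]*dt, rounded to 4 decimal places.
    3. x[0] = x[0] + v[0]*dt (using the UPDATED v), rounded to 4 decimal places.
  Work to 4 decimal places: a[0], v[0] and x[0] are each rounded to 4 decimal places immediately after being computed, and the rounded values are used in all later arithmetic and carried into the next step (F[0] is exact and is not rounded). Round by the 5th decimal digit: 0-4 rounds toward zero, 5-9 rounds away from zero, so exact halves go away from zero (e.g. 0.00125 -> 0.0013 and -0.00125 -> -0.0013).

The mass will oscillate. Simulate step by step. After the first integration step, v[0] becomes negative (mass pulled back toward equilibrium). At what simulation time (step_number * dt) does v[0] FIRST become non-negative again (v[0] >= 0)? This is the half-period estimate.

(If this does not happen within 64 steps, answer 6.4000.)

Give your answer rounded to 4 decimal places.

Step 0: x=[8.9000] v=[0.0000]
Step 1: x=[8.8532] v=[-0.4680]
Step 2: x=[8.7604] v=[-0.9276]
Step 3: x=[8.6234] v=[-1.3705]
Step 4: x=[8.4445] v=[-1.7887]
Step 5: x=[8.2270] v=[-2.1747]
Step 6: x=[7.9748] v=[-2.5216]
Step 7: x=[7.6925] v=[-2.8231]
Step 8: x=[7.3851] v=[-3.0738]
Step 9: x=[7.0582] v=[-3.2691]
Step 10: x=[6.7176] v=[-3.4056]
Step 11: x=[6.3695] v=[-3.4808]
Step 12: x=[6.0202] v=[-3.4933]
Step 13: x=[5.6759] v=[-3.4429]
Step 14: x=[5.3428] v=[-3.3306]
Step 15: x=[5.0270] v=[-3.1583]
Step 16: x=[4.7341] v=[-2.9292]
Step 17: x=[4.4694] v=[-2.6473]
Step 18: x=[4.2376] v=[-2.3178]
Step 19: x=[4.0429] v=[-1.9466]
Step 20: x=[3.8889] v=[-1.5403]
Step 21: x=[3.7783] v=[-1.1063]
Step 22: x=[3.7131] v=[-0.6524]
Step 23: x=[3.6944] v=[-0.1868]
Step 24: x=[3.7226] v=[0.2822]
First v>=0 after going negative at step 24, time=2.4000

Answer: 2.4000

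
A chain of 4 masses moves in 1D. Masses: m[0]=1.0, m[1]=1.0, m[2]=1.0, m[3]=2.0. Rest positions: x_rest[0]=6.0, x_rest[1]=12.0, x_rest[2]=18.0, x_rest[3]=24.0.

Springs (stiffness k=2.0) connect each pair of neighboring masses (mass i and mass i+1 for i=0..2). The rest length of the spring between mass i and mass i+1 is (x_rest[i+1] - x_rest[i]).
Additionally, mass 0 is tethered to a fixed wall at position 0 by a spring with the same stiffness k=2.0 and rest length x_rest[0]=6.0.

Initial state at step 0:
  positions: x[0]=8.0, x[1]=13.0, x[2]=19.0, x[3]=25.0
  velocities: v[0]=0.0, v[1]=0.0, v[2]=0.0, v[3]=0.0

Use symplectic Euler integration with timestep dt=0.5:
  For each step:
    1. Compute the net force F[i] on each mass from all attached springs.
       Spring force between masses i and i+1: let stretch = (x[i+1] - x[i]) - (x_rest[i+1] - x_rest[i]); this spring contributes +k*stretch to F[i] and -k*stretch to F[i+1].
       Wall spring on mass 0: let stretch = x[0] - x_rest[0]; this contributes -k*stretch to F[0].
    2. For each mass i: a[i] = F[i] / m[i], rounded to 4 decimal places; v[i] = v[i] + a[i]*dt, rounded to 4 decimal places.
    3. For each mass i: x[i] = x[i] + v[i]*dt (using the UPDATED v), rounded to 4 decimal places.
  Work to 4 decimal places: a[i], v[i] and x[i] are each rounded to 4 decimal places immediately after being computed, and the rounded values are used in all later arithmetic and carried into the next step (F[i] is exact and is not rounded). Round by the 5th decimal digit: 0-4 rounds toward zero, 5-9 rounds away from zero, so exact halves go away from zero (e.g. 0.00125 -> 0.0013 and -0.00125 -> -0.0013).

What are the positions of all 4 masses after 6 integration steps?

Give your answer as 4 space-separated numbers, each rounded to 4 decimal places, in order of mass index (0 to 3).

Step 0: x=[8.0000 13.0000 19.0000 25.0000] v=[0.0000 0.0000 0.0000 0.0000]
Step 1: x=[6.5000 13.5000 19.0000 25.0000] v=[-3.0000 1.0000 0.0000 0.0000]
Step 2: x=[5.2500 13.2500 19.2500 25.0000] v=[-2.5000 -0.5000 0.5000 0.0000]
Step 3: x=[5.3750 12.0000 19.3750 25.0625] v=[0.2500 -2.5000 0.2500 0.1250]
Step 4: x=[6.1250 11.1250 18.6563 25.2032] v=[1.5000 -1.7500 -1.4375 0.2813]
Step 5: x=[6.3125 11.5157 17.4454 25.2072] v=[0.3750 0.7813 -2.4219 0.0079]
Step 6: x=[5.9454 12.2696 17.1505 24.7707] v=[-0.7343 1.5078 -0.5898 -0.8730]

Answer: 5.9454 12.2696 17.1505 24.7707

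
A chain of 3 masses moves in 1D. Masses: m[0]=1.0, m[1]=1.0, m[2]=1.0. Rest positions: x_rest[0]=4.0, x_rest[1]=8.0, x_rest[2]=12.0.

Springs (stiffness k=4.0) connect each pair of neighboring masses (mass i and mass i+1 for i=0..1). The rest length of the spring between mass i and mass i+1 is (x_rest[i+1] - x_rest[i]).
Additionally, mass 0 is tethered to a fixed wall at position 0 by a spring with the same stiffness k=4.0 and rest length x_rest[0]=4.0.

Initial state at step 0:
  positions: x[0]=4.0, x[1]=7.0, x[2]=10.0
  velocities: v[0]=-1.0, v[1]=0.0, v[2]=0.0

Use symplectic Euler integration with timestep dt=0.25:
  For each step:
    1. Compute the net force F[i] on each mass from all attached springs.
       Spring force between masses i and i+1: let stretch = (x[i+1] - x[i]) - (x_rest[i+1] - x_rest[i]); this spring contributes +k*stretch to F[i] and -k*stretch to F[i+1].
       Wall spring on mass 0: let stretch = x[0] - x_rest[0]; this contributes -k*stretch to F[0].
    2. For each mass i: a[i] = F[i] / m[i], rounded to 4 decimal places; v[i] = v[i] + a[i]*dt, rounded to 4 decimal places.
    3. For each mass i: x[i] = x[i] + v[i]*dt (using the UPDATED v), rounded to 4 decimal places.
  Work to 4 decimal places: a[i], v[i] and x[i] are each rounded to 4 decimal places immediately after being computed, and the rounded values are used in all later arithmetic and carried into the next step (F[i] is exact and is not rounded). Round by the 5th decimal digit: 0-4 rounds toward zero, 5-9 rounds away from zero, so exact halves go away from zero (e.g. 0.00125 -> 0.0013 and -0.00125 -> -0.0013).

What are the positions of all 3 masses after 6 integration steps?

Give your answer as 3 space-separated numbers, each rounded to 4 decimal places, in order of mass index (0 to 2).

Step 0: x=[4.0000 7.0000 10.0000] v=[-1.0000 0.0000 0.0000]
Step 1: x=[3.5000 7.0000 10.2500] v=[-2.0000 0.0000 1.0000]
Step 2: x=[3.0000 6.9375 10.6875] v=[-2.0000 -0.2500 1.7500]
Step 3: x=[2.7344 6.8281 11.1875] v=[-1.0625 -0.4375 2.0000]
Step 4: x=[2.8086 6.7852 11.5977] v=[0.2968 -0.1718 1.6406]
Step 5: x=[3.1748 6.9512 11.8047] v=[1.4648 0.6641 0.8281]
Step 6: x=[3.6914 7.3865 11.7984] v=[2.0664 1.7412 -0.0254]

Answer: 3.6914 7.3865 11.7984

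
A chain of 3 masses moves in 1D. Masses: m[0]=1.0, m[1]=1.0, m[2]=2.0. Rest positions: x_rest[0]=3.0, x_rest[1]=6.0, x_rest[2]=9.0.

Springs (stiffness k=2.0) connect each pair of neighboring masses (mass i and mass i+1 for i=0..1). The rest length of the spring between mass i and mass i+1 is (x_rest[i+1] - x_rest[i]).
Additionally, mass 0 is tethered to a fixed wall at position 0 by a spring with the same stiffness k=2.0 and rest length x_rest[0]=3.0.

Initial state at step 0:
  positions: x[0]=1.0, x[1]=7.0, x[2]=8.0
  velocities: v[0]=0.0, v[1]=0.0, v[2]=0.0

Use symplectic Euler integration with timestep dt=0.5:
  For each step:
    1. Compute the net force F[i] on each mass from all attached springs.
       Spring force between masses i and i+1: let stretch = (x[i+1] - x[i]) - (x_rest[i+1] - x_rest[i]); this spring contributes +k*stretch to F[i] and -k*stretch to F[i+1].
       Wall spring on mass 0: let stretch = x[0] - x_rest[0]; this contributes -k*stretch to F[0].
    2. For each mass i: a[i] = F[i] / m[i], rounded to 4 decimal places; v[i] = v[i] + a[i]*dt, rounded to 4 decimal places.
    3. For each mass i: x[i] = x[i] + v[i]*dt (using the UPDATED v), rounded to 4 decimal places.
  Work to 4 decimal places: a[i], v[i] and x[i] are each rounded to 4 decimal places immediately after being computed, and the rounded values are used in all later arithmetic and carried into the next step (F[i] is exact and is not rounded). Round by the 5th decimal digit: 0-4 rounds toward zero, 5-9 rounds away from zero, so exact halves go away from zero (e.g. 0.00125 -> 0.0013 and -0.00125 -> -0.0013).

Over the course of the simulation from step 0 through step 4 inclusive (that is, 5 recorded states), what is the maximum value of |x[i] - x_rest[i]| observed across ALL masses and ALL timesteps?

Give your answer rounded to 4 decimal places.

Answer: 2.5000

Derivation:
Step 0: x=[1.0000 7.0000 8.0000] v=[0.0000 0.0000 0.0000]
Step 1: x=[3.5000 4.5000 8.5000] v=[5.0000 -5.0000 1.0000]
Step 2: x=[4.7500 3.5000 8.7500] v=[2.5000 -2.0000 0.5000]
Step 3: x=[3.0000 5.7500 8.4375] v=[-3.5000 4.5000 -0.6250]
Step 4: x=[1.1250 7.9688 8.2031] v=[-3.7500 4.4375 -0.4688]
Max displacement = 2.5000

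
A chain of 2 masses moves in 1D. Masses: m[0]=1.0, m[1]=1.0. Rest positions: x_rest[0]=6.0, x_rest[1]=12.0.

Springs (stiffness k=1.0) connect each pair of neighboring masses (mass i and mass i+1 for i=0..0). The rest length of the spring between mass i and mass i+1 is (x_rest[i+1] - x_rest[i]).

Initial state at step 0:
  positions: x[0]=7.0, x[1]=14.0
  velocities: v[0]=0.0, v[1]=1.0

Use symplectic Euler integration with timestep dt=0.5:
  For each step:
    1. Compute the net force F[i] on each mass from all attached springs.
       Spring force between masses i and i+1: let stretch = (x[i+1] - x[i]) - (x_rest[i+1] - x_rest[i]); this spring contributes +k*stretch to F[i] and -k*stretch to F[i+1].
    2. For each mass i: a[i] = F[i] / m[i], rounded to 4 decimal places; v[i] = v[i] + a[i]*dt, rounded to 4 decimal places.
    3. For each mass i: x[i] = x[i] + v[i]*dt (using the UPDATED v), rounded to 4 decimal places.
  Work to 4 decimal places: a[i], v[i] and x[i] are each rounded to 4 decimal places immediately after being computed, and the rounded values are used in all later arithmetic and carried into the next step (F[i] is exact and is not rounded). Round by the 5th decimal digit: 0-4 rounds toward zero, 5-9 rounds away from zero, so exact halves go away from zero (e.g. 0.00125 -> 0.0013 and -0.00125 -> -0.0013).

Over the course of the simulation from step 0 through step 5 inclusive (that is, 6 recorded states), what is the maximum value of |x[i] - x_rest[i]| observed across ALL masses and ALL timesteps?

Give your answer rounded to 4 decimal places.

Step 0: x=[7.0000 14.0000] v=[0.0000 1.0000]
Step 1: x=[7.2500 14.2500] v=[0.5000 0.5000]
Step 2: x=[7.7500 14.2500] v=[1.0000 0.0000]
Step 3: x=[8.3750 14.1250] v=[1.2500 -0.2500]
Step 4: x=[8.9375 14.0625] v=[1.1250 -0.1250]
Step 5: x=[9.2813 14.2188] v=[0.6875 0.3125]
Max displacement = 3.2813

Answer: 3.2813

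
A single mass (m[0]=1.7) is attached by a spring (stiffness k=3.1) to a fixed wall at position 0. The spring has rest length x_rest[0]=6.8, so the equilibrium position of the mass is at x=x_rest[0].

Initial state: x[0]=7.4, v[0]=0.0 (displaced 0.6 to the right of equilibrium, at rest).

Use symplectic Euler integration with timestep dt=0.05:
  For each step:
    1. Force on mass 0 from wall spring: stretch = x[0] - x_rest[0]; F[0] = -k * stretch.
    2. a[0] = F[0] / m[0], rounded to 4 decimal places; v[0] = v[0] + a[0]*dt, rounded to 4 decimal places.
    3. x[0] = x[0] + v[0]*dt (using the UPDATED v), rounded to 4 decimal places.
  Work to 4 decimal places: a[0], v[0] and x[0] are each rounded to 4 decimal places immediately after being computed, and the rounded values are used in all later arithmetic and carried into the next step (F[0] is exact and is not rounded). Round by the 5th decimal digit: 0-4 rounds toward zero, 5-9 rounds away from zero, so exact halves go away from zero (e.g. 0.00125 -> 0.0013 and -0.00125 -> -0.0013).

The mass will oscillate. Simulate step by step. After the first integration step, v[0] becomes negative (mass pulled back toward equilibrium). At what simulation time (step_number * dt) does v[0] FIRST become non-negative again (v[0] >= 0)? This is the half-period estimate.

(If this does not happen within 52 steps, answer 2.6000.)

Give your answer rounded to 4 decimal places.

Answer: 2.3500

Derivation:
Step 0: x=[7.4000] v=[0.0000]
Step 1: x=[7.3973] v=[-0.0547]
Step 2: x=[7.3918] v=[-0.1092]
Step 3: x=[7.3836] v=[-0.1632]
Step 4: x=[7.3728] v=[-0.2164]
Step 5: x=[7.3594] v=[-0.2686]
Step 6: x=[7.3434] v=[-0.3196]
Step 7: x=[7.3249] v=[-0.3691]
Step 8: x=[7.3041] v=[-0.4170]
Step 9: x=[7.2810] v=[-0.4630]
Step 10: x=[7.2557] v=[-0.5069]
Step 11: x=[7.2283] v=[-0.5485]
Step 12: x=[7.1989] v=[-0.5876]
Step 13: x=[7.1677] v=[-0.6240]
Step 14: x=[7.1348] v=[-0.6575]
Step 15: x=[7.1004] v=[-0.6880]
Step 16: x=[7.0646] v=[-0.7154]
Step 17: x=[7.0276] v=[-0.7395]
Step 18: x=[6.9896] v=[-0.7603]
Step 19: x=[6.9507] v=[-0.7776]
Step 20: x=[6.9111] v=[-0.7913]
Step 21: x=[6.8710] v=[-0.8014]
Step 22: x=[6.8306] v=[-0.8079]
Step 23: x=[6.7901] v=[-0.8107]
Step 24: x=[6.7496] v=[-0.8098]
Step 25: x=[6.7093] v=[-0.8052]
Step 26: x=[6.6695] v=[-0.7969]
Step 27: x=[6.6303] v=[-0.7850]
Step 28: x=[6.5918] v=[-0.7695]
Step 29: x=[6.5543] v=[-0.7505]
Step 30: x=[6.5179] v=[-0.7281]
Step 31: x=[6.4828] v=[-0.7024]
Step 32: x=[6.4491] v=[-0.6735]
Step 33: x=[6.4170] v=[-0.6415]
Step 34: x=[6.3867] v=[-0.6066]
Step 35: x=[6.3583] v=[-0.5689]
Step 36: x=[6.3319] v=[-0.5286]
Step 37: x=[6.3076] v=[-0.4859]
Step 38: x=[6.2856] v=[-0.4410]
Step 39: x=[6.2659] v=[-0.3941]
Step 40: x=[6.2486] v=[-0.3454]
Step 41: x=[6.2338] v=[-0.2951]
Step 42: x=[6.2216] v=[-0.2435]
Step 43: x=[6.2121] v=[-0.1908]
Step 44: x=[6.2052] v=[-0.1372]
Step 45: x=[6.2011] v=[-0.0830]
Step 46: x=[6.1997] v=[-0.0284]
Step 47: x=[6.2010] v=[0.0263]
First v>=0 after going negative at step 47, time=2.3500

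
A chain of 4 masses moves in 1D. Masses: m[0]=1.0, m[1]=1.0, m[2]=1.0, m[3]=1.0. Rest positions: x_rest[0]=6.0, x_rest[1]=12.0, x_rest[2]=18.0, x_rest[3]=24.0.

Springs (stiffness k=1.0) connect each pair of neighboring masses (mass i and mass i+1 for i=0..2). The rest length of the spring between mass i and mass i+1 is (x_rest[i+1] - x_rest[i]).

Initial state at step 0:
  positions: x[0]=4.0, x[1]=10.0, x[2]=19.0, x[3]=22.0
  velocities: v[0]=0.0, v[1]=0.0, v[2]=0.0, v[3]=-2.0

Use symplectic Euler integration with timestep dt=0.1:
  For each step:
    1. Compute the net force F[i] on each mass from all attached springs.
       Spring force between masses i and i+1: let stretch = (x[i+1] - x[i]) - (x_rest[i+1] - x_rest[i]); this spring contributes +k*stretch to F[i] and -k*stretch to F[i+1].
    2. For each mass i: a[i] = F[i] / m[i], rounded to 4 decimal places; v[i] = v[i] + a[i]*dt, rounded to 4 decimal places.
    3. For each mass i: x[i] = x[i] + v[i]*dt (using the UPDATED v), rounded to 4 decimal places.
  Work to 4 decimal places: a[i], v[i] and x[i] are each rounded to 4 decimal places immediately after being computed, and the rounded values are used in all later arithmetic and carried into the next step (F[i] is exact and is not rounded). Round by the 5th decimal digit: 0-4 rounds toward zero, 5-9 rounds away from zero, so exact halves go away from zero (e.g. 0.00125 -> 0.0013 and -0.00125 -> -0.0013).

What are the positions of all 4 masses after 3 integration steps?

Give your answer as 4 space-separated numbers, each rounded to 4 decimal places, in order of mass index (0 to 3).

Answer: 4.0015 10.1740 18.6410 21.5835

Derivation:
Step 0: x=[4.0000 10.0000 19.0000 22.0000] v=[0.0000 0.0000 0.0000 -2.0000]
Step 1: x=[4.0000 10.0300 18.9400 21.8300] v=[0.0000 0.3000 -0.6000 -1.7000]
Step 2: x=[4.0003 10.0888 18.8198 21.6911] v=[0.0030 0.5880 -1.2020 -1.3890]
Step 3: x=[4.0015 10.1740 18.6410 21.5835] v=[0.0119 0.8523 -1.7880 -1.0761]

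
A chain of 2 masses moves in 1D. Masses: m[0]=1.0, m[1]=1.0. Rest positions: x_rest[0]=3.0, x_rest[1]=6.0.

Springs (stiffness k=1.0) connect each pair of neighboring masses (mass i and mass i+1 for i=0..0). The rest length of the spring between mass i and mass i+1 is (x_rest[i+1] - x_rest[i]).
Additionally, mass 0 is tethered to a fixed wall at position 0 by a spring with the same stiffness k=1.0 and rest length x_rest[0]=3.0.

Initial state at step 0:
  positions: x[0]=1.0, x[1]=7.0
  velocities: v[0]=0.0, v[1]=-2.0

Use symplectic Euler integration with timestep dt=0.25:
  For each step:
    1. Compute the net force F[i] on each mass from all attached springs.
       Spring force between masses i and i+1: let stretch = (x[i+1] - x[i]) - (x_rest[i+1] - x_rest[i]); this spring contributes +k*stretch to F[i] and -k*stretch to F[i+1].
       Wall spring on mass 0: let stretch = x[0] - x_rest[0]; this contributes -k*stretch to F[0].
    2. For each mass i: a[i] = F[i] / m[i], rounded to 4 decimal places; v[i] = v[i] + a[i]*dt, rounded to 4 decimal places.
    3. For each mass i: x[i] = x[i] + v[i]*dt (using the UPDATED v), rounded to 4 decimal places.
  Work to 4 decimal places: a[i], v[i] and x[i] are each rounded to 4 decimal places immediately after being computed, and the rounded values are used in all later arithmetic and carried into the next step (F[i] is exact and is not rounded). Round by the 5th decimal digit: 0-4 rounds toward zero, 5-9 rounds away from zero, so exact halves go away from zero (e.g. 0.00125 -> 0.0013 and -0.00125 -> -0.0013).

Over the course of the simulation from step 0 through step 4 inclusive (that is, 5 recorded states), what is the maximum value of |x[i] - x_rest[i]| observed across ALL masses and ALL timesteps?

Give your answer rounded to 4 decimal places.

Step 0: x=[1.0000 7.0000] v=[0.0000 -2.0000]
Step 1: x=[1.3125 6.3125] v=[1.2500 -2.7500]
Step 2: x=[1.8555 5.5000] v=[2.1719 -3.2500]
Step 3: x=[2.5103 4.6472] v=[2.6192 -3.4111]
Step 4: x=[3.1418 3.8484] v=[2.5259 -3.1953]
Max displacement = 2.1516

Answer: 2.1516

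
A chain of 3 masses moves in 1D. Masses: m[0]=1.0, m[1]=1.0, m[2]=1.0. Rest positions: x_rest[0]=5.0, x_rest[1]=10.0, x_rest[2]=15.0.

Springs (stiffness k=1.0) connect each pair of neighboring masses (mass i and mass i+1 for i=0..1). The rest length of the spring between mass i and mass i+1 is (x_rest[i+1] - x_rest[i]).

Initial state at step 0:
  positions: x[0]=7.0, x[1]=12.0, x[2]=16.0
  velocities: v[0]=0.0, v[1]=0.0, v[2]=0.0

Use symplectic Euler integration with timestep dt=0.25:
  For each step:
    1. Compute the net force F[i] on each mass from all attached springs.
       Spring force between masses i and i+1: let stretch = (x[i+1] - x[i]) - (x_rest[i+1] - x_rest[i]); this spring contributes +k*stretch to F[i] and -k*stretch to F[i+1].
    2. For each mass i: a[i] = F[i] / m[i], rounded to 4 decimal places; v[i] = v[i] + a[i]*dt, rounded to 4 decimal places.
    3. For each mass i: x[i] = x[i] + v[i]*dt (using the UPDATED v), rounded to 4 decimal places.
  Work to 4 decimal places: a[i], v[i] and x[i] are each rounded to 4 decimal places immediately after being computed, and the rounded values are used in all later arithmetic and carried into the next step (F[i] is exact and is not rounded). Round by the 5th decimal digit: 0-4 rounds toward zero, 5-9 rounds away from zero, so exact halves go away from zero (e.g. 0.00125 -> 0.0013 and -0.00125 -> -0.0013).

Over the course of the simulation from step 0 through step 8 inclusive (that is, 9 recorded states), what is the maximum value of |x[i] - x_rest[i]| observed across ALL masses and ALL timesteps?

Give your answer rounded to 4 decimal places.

Answer: 2.0783

Derivation:
Step 0: x=[7.0000 12.0000 16.0000] v=[0.0000 0.0000 0.0000]
Step 1: x=[7.0000 11.9375 16.0625] v=[0.0000 -0.2500 0.2500]
Step 2: x=[6.9961 11.8242 16.1797] v=[-0.0156 -0.4531 0.4688]
Step 3: x=[6.9815 11.6814 16.3372] v=[-0.0586 -0.5713 0.6299]
Step 4: x=[6.9481 11.5358 16.5162] v=[-0.1336 -0.5823 0.7160]
Step 5: x=[6.8889 11.4148 16.6964] v=[-0.2367 -0.4841 0.7209]
Step 6: x=[6.8001 11.3410 16.8590] v=[-0.3552 -0.2952 0.6505]
Step 7: x=[6.6826 11.3283 16.9893] v=[-0.4700 -0.0509 0.5210]
Step 8: x=[6.5430 11.3790 17.0783] v=[-0.5586 0.2029 0.3558]
Max displacement = 2.0783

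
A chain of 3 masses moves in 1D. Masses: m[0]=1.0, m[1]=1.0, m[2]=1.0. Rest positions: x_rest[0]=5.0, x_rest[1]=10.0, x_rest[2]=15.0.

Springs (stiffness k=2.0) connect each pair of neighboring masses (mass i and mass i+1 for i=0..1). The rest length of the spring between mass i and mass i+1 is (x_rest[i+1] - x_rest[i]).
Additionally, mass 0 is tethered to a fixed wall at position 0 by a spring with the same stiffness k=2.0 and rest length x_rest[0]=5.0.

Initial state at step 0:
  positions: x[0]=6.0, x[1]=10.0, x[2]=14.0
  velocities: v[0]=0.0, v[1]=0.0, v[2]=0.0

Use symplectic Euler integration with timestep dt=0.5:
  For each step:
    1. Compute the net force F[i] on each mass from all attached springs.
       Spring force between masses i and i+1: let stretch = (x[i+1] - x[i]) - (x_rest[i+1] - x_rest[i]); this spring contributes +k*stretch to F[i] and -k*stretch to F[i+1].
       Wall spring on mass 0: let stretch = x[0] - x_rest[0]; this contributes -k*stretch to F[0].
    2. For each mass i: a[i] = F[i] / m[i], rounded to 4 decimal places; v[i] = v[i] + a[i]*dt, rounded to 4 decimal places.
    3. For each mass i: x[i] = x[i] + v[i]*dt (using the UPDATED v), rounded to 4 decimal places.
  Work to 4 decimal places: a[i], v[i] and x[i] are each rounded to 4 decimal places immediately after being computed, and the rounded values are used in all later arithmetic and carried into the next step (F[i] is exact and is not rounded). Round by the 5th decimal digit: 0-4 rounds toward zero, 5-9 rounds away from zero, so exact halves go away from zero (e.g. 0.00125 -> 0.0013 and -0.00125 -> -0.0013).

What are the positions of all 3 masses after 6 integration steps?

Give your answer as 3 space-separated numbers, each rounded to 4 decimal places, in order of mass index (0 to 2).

Answer: 5.9063 10.7969 14.2188

Derivation:
Step 0: x=[6.0000 10.0000 14.0000] v=[0.0000 0.0000 0.0000]
Step 1: x=[5.0000 10.0000 14.5000] v=[-2.0000 0.0000 1.0000]
Step 2: x=[4.0000 9.7500 15.2500] v=[-2.0000 -0.5000 1.5000]
Step 3: x=[3.8750 9.3750 15.7500] v=[-0.2500 -0.7500 1.0000]
Step 4: x=[4.5625 9.4375 15.5625] v=[1.3750 0.1250 -0.3750]
Step 5: x=[5.4063 10.1250 14.8125] v=[1.6875 1.3750 -1.5000]
Step 6: x=[5.9063 10.7969 14.2188] v=[0.9999 1.3438 -1.1875]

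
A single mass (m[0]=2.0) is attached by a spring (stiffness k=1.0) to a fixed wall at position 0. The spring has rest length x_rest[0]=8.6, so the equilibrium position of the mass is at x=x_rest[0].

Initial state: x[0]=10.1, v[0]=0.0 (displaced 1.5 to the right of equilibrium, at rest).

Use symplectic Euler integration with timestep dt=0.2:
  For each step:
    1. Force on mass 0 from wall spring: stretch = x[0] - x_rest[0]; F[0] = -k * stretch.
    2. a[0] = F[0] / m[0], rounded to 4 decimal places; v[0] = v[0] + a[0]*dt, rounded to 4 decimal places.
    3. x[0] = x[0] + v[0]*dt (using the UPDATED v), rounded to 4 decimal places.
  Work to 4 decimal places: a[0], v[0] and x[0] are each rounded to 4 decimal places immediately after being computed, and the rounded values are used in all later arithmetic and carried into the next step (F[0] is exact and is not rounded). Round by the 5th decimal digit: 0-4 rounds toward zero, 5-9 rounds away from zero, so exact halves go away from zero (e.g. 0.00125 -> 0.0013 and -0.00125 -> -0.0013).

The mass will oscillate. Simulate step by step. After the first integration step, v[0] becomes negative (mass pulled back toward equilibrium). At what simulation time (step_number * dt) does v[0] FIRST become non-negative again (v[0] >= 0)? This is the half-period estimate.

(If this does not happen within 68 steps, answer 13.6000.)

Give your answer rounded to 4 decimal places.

Answer: 4.6000

Derivation:
Step 0: x=[10.1000] v=[0.0000]
Step 1: x=[10.0700] v=[-0.1500]
Step 2: x=[10.0106] v=[-0.2970]
Step 3: x=[9.9230] v=[-0.4381]
Step 4: x=[9.8089] v=[-0.5704]
Step 5: x=[9.6706] v=[-0.6913]
Step 6: x=[9.5109] v=[-0.7984]
Step 7: x=[9.3330] v=[-0.8895]
Step 8: x=[9.1404] v=[-0.9628]
Step 9: x=[8.9370] v=[-1.0168]
Step 10: x=[8.7269] v=[-1.0505]
Step 11: x=[8.5143] v=[-1.0632]
Step 12: x=[8.3034] v=[-1.0546]
Step 13: x=[8.0984] v=[-1.0249]
Step 14: x=[7.9035] v=[-0.9747]
Step 15: x=[7.7225] v=[-0.9050]
Step 16: x=[7.5591] v=[-0.8172]
Step 17: x=[7.4165] v=[-0.7131]
Step 18: x=[7.2976] v=[-0.5947]
Step 19: x=[7.2047] v=[-0.4645]
Step 20: x=[7.1397] v=[-0.3250]
Step 21: x=[7.1039] v=[-0.1790]
Step 22: x=[7.0980] v=[-0.0294]
Step 23: x=[7.1222] v=[0.1208]
First v>=0 after going negative at step 23, time=4.6000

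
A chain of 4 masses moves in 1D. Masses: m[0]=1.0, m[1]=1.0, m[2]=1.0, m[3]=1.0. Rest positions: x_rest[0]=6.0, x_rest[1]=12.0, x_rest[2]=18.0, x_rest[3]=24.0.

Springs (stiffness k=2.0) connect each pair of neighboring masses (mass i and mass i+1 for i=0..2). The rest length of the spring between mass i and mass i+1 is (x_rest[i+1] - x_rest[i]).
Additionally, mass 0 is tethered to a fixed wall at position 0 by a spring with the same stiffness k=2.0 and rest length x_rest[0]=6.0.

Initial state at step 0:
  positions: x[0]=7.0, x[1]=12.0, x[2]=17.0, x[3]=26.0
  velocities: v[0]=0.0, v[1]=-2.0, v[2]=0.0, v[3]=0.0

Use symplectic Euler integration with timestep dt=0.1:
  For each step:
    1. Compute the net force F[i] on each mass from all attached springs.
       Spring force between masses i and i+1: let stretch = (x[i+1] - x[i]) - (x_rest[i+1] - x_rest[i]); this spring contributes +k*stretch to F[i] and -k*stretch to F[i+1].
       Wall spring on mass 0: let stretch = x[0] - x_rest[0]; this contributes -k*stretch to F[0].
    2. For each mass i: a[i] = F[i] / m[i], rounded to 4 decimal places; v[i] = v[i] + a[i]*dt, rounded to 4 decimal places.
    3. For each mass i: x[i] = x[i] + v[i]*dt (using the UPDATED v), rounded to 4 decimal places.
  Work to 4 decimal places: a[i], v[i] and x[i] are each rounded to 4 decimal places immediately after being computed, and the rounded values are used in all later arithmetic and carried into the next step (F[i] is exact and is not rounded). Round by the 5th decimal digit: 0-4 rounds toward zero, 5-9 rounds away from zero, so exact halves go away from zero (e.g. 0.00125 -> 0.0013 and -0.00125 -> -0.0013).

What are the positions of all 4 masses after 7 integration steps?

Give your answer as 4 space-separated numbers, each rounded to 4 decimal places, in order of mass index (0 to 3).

Answer: 5.8853 11.0747 18.5489 24.6347

Derivation:
Step 0: x=[7.0000 12.0000 17.0000 26.0000] v=[0.0000 -2.0000 0.0000 0.0000]
Step 1: x=[6.9600 11.8000 17.0800 25.9400] v=[-0.4000 -2.0000 0.8000 -0.6000]
Step 2: x=[6.8776 11.6088 17.2316 25.8228] v=[-0.8240 -1.9120 1.5160 -1.1720]
Step 3: x=[6.7523 11.4354 17.4426 25.6538] v=[-1.2533 -1.7337 2.1097 -1.6902]
Step 4: x=[6.5856 11.2885 17.6977 25.4406] v=[-1.6671 -1.4689 2.5505 -2.1324]
Step 5: x=[6.3812 11.1757 17.9794 25.1925] v=[-2.0436 -1.1276 2.8172 -2.4810]
Step 6: x=[6.1451 11.1031 18.2693 24.9201] v=[-2.3609 -0.7258 2.8991 -2.7236]
Step 7: x=[5.8853 11.0747 18.5489 24.6347] v=[-2.5983 -0.2842 2.7960 -2.8538]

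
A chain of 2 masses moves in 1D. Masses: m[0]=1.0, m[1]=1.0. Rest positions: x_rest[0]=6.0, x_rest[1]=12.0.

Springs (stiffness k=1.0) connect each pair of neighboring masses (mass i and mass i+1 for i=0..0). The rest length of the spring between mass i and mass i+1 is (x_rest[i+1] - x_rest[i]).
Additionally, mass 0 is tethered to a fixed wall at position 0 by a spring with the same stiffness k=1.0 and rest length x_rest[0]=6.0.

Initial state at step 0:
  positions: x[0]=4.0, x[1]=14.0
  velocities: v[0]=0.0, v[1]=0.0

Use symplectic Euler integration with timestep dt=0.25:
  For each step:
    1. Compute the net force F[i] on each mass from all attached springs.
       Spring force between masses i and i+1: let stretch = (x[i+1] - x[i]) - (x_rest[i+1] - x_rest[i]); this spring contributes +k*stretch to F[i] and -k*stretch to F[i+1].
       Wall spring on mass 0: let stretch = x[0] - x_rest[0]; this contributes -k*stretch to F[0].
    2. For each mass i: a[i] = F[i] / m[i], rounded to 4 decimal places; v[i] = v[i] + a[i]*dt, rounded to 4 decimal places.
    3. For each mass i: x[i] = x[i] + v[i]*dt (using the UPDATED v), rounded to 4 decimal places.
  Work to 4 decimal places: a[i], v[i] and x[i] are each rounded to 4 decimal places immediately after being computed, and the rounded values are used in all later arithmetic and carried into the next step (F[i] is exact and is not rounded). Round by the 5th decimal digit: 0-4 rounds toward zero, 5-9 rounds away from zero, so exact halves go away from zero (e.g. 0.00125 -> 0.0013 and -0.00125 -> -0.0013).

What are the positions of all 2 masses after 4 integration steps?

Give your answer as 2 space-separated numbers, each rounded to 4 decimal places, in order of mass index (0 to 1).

Step 0: x=[4.0000 14.0000] v=[0.0000 0.0000]
Step 1: x=[4.3750 13.7500] v=[1.5000 -1.0000]
Step 2: x=[5.0625 13.2891] v=[2.7500 -1.8438]
Step 3: x=[5.9478 12.6890] v=[3.5410 -2.4005]
Step 4: x=[6.8827 12.0426] v=[3.7394 -2.5858]

Answer: 6.8827 12.0426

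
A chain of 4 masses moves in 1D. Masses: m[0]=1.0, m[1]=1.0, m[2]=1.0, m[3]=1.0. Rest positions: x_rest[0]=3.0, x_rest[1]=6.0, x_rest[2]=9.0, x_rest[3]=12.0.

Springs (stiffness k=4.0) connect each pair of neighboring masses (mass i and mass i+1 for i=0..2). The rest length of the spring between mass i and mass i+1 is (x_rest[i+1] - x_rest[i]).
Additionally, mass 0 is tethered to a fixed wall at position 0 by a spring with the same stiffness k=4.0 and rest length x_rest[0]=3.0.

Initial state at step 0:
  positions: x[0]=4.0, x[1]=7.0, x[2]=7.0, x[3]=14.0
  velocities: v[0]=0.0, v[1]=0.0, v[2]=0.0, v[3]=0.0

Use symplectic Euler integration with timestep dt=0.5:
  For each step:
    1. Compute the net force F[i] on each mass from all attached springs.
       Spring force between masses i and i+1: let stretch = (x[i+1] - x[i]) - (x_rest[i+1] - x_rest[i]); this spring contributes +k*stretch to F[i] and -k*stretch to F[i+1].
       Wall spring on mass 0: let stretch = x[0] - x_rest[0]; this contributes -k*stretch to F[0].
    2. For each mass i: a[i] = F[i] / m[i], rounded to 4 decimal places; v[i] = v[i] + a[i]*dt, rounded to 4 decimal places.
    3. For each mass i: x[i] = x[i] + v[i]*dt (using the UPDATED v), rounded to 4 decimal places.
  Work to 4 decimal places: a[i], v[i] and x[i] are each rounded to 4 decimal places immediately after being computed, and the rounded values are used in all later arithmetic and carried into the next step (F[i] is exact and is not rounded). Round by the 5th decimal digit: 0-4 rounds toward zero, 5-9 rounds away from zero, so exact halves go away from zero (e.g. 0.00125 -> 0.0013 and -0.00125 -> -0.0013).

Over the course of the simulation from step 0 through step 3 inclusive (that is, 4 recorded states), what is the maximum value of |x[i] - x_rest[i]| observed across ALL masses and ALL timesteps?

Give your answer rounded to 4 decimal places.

Answer: 5.0000

Derivation:
Step 0: x=[4.0000 7.0000 7.0000 14.0000] v=[0.0000 0.0000 0.0000 0.0000]
Step 1: x=[3.0000 4.0000 14.0000 10.0000] v=[-2.0000 -6.0000 14.0000 -8.0000]
Step 2: x=[0.0000 10.0000 7.0000 13.0000] v=[-6.0000 12.0000 -14.0000 6.0000]
Step 3: x=[7.0000 3.0000 9.0000 13.0000] v=[14.0000 -14.0000 4.0000 0.0000]
Max displacement = 5.0000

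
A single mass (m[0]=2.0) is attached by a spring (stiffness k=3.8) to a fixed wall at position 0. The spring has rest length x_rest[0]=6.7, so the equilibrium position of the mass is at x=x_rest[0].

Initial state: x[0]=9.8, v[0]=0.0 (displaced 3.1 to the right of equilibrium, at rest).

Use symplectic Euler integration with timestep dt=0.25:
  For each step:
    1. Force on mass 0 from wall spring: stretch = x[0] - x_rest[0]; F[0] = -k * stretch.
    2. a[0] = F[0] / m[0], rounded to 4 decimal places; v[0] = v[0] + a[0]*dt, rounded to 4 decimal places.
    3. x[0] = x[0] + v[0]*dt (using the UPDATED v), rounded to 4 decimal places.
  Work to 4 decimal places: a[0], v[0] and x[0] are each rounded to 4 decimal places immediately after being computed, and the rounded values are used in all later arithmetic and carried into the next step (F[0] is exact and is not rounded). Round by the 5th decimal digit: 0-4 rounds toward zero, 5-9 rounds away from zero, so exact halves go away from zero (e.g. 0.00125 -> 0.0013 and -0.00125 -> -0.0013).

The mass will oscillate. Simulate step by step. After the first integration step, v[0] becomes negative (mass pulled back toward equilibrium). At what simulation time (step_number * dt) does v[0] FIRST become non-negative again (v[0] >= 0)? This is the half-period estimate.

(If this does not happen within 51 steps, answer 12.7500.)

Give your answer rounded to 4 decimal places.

Answer: 2.5000

Derivation:
Step 0: x=[9.8000] v=[0.0000]
Step 1: x=[9.4319] v=[-1.4725]
Step 2: x=[8.7394] v=[-2.7702]
Step 3: x=[7.8047] v=[-3.7389]
Step 4: x=[6.7388] v=[-4.2636]
Step 5: x=[5.6683] v=[-4.2820]
Step 6: x=[4.7203] v=[-3.7920]
Step 7: x=[4.0074] v=[-2.8517]
Step 8: x=[3.6142] v=[-1.5727]
Step 9: x=[3.5875] v=[-0.1070]
Step 10: x=[3.9304] v=[1.3715]
First v>=0 after going negative at step 10, time=2.5000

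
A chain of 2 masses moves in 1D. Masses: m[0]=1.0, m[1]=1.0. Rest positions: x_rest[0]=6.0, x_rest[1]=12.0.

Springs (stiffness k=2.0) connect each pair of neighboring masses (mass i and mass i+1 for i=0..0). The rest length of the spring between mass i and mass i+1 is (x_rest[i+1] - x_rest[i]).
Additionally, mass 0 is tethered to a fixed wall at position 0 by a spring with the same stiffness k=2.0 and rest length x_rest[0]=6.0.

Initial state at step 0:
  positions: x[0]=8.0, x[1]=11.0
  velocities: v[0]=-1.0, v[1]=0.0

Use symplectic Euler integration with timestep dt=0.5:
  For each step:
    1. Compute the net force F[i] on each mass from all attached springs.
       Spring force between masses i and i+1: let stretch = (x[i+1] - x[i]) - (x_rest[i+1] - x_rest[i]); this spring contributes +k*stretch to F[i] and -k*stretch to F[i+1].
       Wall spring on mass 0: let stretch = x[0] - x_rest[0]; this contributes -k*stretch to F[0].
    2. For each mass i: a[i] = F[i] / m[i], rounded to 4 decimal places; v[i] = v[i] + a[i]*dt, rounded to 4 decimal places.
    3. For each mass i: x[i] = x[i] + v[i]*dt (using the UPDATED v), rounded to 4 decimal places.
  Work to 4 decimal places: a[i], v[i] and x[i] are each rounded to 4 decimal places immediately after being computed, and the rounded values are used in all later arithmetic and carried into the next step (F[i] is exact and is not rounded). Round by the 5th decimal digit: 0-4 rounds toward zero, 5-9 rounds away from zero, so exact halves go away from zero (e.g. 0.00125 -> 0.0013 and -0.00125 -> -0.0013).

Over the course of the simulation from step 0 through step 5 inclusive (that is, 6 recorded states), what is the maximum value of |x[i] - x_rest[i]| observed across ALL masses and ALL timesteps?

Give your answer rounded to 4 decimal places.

Answer: 2.7500

Derivation:
Step 0: x=[8.0000 11.0000] v=[-1.0000 0.0000]
Step 1: x=[5.0000 12.5000] v=[-6.0000 3.0000]
Step 2: x=[3.2500 13.2500] v=[-3.5000 1.5000]
Step 3: x=[4.8750 12.0000] v=[3.2500 -2.5000]
Step 4: x=[7.6250 10.1875] v=[5.5000 -3.6250]
Step 5: x=[7.8438 10.0938] v=[0.4375 -0.1875]
Max displacement = 2.7500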